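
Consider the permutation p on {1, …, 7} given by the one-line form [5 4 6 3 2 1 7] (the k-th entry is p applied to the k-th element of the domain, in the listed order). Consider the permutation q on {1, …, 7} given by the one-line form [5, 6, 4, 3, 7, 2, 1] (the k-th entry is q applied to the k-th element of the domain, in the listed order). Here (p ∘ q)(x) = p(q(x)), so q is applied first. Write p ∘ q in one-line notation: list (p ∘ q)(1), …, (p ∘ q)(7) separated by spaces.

(p ∘ q)(x) = p(q(x)). Computing each image: p(q(1)) = p(5) = 2, p(q(2)) = p(6) = 1, p(q(3)) = p(4) = 3, p(q(4)) = p(3) = 6, p(q(5)) = p(7) = 7, p(q(6)) = p(2) = 4, p(q(7)) = p(1) = 5.
Hence p ∘ q = [2 1 3 6 7 4 5].

2 1 3 6 7 4 5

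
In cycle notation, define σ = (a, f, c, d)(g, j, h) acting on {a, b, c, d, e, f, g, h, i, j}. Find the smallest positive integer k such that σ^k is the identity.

12

The cycle type of σ is (4, 3, 1, 1, 1).
The order of σ is the least common multiple of its cycle lengths: lcm(4, 3) = 12.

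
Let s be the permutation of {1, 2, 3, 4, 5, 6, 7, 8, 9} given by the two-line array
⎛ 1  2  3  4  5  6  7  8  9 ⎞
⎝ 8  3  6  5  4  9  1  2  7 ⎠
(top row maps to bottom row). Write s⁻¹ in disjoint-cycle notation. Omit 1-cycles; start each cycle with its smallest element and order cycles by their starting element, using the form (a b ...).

(1 7 9 6 3 2 8)(4 5)

The cycle decomposition of s is (1 8 2 3 6 9 7)(4 5).
Reversing each cycle (and rotating so the smallest element leads) gives s⁻¹ = (1 7 9 6 3 2 8)(4 5).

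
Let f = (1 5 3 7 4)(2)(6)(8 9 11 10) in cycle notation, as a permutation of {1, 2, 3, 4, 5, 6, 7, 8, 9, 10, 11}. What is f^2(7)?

1

7 lies in the 5-cycle (1 5 3 7 4).
Stepping 2 places around the cycle: 7 → 4 → 1.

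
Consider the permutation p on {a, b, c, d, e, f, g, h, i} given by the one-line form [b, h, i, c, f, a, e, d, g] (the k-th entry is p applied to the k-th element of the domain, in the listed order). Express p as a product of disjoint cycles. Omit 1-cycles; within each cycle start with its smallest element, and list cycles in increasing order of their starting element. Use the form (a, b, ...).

Start at a and follow images: a → b → h → d → c → i → g → e → f → a, giving the cycle (a, b, h, d, c, i, g, e, f).
Continuing from each remaining unvisited element yields (a, b, h, d, c, i, g, e, f).

(a, b, h, d, c, i, g, e, f)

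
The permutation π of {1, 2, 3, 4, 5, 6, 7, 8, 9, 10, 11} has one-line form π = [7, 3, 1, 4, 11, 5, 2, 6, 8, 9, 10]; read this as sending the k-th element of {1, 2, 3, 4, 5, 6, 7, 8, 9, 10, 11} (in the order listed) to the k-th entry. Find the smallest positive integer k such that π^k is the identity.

12

The disjoint-cycle form of π has cycle lengths 6, 4, 1.
The order of π is the least common multiple of its cycle lengths: lcm(6, 4) = 12.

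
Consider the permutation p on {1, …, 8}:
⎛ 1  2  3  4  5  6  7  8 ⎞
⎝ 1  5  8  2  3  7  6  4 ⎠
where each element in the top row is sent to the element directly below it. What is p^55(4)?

4

Tracing 4 → 2 → … returns to 4 after 5 steps, so 4 lies in a 5-cycle (2 5 3 8 4).
Since the cycle has length 5, p^55 acts on it the same as p^0 (55 mod 5 = 0).
So p^55(4) = 4.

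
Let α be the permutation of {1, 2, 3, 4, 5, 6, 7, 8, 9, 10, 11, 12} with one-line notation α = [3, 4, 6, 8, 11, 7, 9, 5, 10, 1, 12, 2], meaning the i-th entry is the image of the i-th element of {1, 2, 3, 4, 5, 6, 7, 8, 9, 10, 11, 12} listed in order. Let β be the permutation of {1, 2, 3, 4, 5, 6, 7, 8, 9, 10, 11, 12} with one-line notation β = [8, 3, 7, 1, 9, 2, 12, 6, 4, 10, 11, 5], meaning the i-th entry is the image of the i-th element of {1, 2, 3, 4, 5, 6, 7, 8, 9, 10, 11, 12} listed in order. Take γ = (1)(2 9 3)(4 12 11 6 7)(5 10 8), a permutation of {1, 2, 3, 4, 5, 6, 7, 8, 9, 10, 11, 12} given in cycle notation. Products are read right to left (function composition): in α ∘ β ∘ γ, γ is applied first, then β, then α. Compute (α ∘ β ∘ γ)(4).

11

Chase 4: γ(4) = 12; β(12) = 5; α(5) = 11. Hence (α ∘ β ∘ γ)(4) = 11.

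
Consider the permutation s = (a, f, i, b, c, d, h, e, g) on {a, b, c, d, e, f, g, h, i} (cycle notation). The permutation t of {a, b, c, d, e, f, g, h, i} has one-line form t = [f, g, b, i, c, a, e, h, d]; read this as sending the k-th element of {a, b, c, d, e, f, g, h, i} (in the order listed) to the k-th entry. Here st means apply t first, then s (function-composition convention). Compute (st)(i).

(st)(i) = s(t(i)). t(i) = d, then s(d) = h. So (st)(i) = h.

h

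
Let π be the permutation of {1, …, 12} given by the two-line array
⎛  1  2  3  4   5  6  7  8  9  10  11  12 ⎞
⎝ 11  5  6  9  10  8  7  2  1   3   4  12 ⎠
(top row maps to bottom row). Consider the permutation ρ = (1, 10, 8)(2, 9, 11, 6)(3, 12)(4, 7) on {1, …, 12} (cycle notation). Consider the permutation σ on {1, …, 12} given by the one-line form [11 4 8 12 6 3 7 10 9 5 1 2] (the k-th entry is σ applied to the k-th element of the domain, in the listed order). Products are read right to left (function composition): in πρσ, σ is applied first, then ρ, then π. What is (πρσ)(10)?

(πρσ)(10) = π(ρ(σ(10))). σ(10) = 5, then ρ(5) = 5, then π(5) = 10, so the result is 10.

10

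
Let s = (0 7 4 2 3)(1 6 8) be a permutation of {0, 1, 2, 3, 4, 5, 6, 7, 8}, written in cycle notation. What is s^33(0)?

0 lies in the 5-cycle (0 7 4 2 3).
Since the cycle has length 5, s^33 acts on it the same as s^3 (33 mod 5 = 3).
Stepping 3 places around the cycle: 0 → 7 → 4 → 2.

2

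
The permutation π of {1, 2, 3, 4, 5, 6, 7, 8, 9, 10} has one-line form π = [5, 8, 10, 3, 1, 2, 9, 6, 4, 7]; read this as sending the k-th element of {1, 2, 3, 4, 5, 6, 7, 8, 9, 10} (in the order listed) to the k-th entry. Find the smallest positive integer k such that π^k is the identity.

30

Writing π as disjoint cycles, the cycle lengths are 5, 3, 2.
The order is lcm(5, 3, 2) = 30.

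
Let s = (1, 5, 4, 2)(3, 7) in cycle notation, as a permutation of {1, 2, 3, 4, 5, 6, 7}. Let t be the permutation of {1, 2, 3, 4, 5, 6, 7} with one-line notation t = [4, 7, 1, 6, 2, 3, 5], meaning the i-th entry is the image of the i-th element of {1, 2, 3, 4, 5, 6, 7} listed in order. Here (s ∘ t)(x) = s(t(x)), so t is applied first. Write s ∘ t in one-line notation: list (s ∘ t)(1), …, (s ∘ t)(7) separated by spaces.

2 3 5 6 1 7 4

For each element, apply t then s: 1 → 4 → 2; 2 → 7 → 3; 3 → 1 → 5; 4 → 6 → 6; 5 → 2 → 1; 6 → 3 → 7; 7 → 5 → 4.
So s ∘ t in one-line form is 2 3 5 6 1 7 4.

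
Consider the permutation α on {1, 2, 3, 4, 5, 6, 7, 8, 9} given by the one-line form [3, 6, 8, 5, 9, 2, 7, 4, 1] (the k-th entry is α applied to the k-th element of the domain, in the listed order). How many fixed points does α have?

1

The fixed points (elements with α(x) = x) are {7}, so there is 1.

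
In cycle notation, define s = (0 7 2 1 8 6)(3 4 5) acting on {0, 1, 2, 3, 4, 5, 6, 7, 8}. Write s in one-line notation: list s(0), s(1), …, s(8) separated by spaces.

Image by image: 0→7, 1→8, 2→1, 3→4, 4→5, 5→3, 6→0, 7→2, 8→6.
So the one-line form is 7 8 1 4 5 3 0 2 6.

7 8 1 4 5 3 0 2 6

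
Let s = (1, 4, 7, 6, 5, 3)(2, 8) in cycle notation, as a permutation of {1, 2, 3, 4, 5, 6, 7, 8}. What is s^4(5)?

5 lies in the 6-cycle (1, 4, 7, 6, 5, 3).
Advancing 4 steps from 5: 5 → 3 → 1 → 4 → 7.

7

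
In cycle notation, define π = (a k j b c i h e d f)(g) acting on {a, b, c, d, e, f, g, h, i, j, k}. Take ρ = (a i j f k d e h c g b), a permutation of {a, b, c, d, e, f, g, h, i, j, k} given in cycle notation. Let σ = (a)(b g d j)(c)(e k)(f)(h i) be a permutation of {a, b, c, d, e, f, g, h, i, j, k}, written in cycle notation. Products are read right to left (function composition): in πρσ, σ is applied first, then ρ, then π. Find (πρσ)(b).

c

(πρσ)(b) = π(ρ(σ(b))). σ(b) = g, then ρ(g) = b, then π(b) = c, so the result is c.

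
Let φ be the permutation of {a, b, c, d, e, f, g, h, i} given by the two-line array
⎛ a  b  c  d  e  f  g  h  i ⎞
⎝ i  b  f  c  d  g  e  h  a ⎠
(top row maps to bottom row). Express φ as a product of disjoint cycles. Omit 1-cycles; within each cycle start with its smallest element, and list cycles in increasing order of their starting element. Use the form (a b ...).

From a: a → i → a, closing the cycle (a i).
Continuing from each remaining unvisited element yields (a i)(c f g e d).

(a i)(c f g e d)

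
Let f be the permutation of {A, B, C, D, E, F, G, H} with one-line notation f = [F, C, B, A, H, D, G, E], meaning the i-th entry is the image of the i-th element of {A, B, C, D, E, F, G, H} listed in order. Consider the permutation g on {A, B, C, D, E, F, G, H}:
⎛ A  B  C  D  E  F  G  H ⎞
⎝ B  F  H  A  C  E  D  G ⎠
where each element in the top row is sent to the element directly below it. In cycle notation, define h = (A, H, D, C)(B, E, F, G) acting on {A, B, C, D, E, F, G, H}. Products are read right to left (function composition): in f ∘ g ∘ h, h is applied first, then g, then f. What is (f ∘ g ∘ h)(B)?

B

Chase B: h(B) = E; g(E) = C; f(C) = B. Hence (f ∘ g ∘ h)(B) = B.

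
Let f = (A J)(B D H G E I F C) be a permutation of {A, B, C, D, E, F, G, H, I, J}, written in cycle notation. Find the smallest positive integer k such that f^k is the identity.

8

The disjoint cycles have lengths 8, 2.
The order of f is the least common multiple of its cycle lengths: lcm(8, 2) = 8.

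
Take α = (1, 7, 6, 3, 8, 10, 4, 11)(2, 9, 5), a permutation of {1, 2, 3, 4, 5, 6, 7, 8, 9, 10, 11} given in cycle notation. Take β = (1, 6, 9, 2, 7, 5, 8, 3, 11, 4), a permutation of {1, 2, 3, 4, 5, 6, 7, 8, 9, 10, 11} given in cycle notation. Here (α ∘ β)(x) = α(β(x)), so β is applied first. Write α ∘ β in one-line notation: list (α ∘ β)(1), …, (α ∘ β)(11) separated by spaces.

3 6 1 7 10 5 2 8 9 4 11

(α ∘ β)(x) = α(β(x)). Computing each image: α(β(1)) = α(6) = 3, α(β(2)) = α(7) = 6, α(β(3)) = α(11) = 1, α(β(4)) = α(1) = 7, α(β(5)) = α(8) = 10, α(β(6)) = α(9) = 5, α(β(7)) = α(5) = 2, α(β(8)) = α(3) = 8, α(β(9)) = α(2) = 9, α(β(10)) = α(10) = 4, α(β(11)) = α(4) = 11.
Hence α ∘ β = [3 6 1 7 10 5 2 8 9 4 11].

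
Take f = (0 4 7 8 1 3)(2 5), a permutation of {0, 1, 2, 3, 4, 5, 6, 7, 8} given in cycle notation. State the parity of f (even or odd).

The cycle lengths are 6, 2, 1.
A cycle is odd iff its length is even; f has 2 even-length cycles, so sgn(f) = (−1)^2 and f is even.

even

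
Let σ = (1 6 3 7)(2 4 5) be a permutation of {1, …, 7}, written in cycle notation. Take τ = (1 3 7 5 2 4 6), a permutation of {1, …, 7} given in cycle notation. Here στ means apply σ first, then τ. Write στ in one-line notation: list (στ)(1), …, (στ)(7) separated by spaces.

Chase each element through σ then τ: 1 → 6 → 1; 2 → 4 → 6; 3 → 7 → 5; 4 → 5 → 2; 5 → 2 → 4; 6 → 3 → 7; 7 → 1 → 3.
Collecting the images, στ = [1 6 5 2 4 7 3].

1 6 5 2 4 7 3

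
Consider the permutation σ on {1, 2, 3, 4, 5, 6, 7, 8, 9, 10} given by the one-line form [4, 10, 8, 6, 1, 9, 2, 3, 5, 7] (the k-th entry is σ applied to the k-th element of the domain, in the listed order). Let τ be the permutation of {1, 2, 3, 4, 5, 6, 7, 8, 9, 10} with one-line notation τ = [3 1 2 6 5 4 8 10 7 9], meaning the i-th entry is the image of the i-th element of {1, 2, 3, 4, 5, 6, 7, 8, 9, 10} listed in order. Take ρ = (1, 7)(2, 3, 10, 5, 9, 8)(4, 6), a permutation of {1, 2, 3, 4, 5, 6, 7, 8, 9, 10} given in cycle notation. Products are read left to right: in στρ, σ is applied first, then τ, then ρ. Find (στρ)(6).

1

(στρ)(6) = ρ(τ(σ(6))). σ(6) = 9, then τ(9) = 7, then ρ(7) = 1, so the result is 1.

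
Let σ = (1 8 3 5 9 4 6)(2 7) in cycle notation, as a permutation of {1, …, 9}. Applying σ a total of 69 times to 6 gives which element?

4

6 lies in the 7-cycle (1 8 3 5 9 4 6).
Since the cycle has length 7, σ^69 acts on it the same as σ^6 (69 mod 7 = 6).
Advancing 6 steps from 6: 6 → 1 → 8 → 3 → 5 → 9 → 4.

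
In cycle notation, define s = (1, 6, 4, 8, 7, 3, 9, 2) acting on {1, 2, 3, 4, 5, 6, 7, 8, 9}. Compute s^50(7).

7 lies in the 8-cycle (1, 6, 4, 8, 7, 3, 9, 2).
On an 8-cycle, s^8 is the identity, so s^50 = s^2 there (50 ≡ 2 mod 8).
Advancing 2 steps from 7: 7 → 3 → 9.

9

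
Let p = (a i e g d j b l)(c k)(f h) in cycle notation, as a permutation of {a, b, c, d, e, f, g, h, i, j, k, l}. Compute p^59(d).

l

d lies in the 8-cycle (a i e g d j b l).
Since the cycle has length 8, p^59 acts on it the same as p^3 (59 mod 8 = 3).
Stepping 3 places around the cycle: d → j → b → l.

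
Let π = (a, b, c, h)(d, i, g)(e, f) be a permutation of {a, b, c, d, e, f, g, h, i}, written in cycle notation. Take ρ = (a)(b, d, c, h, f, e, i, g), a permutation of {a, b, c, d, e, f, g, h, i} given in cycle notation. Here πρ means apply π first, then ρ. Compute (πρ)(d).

g

First apply π: π(d) = i, then ρ(i) = g. Thus (πρ)(d) = g.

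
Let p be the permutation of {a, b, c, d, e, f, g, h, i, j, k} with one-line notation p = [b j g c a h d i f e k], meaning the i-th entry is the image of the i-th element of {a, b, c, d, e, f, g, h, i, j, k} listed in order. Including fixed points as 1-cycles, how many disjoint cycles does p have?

The cycle decomposition is (a b j e)(c g d)(f h i)(k), which has 4 cycles (counting 1-cycles).

4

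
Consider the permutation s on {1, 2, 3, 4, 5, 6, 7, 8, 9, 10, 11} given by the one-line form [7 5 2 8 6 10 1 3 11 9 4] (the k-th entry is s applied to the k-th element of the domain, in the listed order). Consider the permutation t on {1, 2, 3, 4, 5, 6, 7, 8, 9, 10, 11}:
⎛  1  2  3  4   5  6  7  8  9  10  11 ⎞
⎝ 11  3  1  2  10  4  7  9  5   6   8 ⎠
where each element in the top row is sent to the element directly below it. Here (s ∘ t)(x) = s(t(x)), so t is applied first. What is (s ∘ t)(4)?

t(4) = 2, then s(2) = 5; composing gives (s ∘ t)(4) = 5.

5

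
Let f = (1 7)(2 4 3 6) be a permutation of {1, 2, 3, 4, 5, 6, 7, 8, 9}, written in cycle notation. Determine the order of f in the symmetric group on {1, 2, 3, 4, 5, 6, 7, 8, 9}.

The cycle type of f is (4, 2, 1, 1, 1).
Since disjoint cycles commute, ord(f) = lcm(4, 2) = 4.

4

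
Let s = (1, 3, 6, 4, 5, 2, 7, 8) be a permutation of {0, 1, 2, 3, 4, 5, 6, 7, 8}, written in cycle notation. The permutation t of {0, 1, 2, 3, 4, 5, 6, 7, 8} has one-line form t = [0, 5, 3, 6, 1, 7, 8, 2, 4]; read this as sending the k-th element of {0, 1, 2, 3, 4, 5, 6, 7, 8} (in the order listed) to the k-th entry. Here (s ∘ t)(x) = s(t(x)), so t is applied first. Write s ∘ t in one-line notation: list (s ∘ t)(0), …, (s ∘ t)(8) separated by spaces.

(s ∘ t)(x) = s(t(x)). Computing each image: s(t(0)) = s(0) = 0, s(t(1)) = s(5) = 2, s(t(2)) = s(3) = 6, s(t(3)) = s(6) = 4, s(t(4)) = s(1) = 3, s(t(5)) = s(7) = 8, s(t(6)) = s(8) = 1, s(t(7)) = s(2) = 7, s(t(8)) = s(4) = 5.
Hence s ∘ t = [0 2 6 4 3 8 1 7 5].

0 2 6 4 3 8 1 7 5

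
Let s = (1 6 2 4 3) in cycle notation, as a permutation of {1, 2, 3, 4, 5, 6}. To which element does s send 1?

In the cycle (1 6 2 4 3), 1 is followed by 6, so s(1) = 6.

6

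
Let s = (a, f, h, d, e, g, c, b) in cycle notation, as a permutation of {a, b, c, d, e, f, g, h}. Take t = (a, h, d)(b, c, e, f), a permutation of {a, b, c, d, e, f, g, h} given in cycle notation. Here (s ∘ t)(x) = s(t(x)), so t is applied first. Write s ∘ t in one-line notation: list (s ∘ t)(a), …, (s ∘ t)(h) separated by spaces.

d b g f h a c e

(s ∘ t)(x) = s(t(x)). Computing each image: s(t(a)) = s(h) = d, s(t(b)) = s(c) = b, s(t(c)) = s(e) = g, s(t(d)) = s(a) = f, s(t(e)) = s(f) = h, s(t(f)) = s(b) = a, s(t(g)) = s(g) = c, s(t(h)) = s(d) = e.
Hence s ∘ t = [d b g f h a c e].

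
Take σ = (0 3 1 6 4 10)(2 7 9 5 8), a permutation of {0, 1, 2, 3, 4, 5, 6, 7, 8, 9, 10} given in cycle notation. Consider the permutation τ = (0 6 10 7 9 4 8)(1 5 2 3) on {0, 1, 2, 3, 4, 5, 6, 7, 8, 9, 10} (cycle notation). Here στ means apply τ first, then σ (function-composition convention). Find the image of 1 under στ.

8

First apply τ: τ(1) = 5, then σ(5) = 8. Thus (στ)(1) = 8.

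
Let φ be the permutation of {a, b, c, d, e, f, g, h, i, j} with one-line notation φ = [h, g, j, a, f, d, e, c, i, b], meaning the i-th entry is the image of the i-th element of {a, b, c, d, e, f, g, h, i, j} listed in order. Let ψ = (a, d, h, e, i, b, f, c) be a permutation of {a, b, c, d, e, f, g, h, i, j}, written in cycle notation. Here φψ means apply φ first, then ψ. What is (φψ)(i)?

b

First apply φ: φ(i) = i, then ψ(i) = b. Thus (φψ)(i) = b.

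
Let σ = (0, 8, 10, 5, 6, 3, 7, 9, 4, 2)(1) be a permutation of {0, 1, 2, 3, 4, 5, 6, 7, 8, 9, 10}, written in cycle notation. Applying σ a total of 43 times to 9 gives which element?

9 lies in the 10-cycle (0, 8, 10, 5, 6, 3, 7, 9, 4, 2).
Since the cycle has length 10, σ^43 acts on it the same as σ^3 (43 mod 10 = 3).
Stepping 3 places around the cycle: 9 → 4 → 2 → 0.

0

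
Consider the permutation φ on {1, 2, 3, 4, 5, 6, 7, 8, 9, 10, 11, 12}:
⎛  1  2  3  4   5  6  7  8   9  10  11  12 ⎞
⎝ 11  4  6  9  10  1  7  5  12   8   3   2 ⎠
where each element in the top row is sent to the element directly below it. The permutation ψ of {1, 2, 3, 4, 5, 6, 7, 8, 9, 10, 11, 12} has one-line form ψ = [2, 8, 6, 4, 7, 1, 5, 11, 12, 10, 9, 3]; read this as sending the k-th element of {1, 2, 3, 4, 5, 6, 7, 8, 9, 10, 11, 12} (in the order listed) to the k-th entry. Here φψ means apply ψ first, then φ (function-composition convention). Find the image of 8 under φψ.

ψ(8) = 11, then φ(11) = 3; composing gives (φψ)(8) = 3.

3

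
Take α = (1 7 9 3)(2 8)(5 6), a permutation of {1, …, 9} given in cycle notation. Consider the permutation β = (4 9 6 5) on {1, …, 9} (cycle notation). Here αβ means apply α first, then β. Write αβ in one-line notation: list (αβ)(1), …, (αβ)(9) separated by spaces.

(αβ)(x) = β(α(x)). Computing each image: β(α(1)) = β(7) = 7, β(α(2)) = β(8) = 8, β(α(3)) = β(1) = 1, β(α(4)) = β(4) = 9, β(α(5)) = β(6) = 5, β(α(6)) = β(5) = 4, β(α(7)) = β(9) = 6, β(α(8)) = β(2) = 2, β(α(9)) = β(3) = 3.
Hence αβ = [7 8 1 9 5 4 6 2 3].

7 8 1 9 5 4 6 2 3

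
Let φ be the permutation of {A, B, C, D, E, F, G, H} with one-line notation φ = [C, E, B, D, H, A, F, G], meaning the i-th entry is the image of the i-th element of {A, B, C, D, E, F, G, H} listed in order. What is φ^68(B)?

A

Tracing B → E → … returns to B after 7 steps, so B lies in a 7-cycle (A C B E H G F).
Powers repeat with period 7 on this cycle, and 68 mod 7 = 5, so φ^68(B) = φ^5(B).
Advancing 5 steps from B: B → E → H → G → F → A.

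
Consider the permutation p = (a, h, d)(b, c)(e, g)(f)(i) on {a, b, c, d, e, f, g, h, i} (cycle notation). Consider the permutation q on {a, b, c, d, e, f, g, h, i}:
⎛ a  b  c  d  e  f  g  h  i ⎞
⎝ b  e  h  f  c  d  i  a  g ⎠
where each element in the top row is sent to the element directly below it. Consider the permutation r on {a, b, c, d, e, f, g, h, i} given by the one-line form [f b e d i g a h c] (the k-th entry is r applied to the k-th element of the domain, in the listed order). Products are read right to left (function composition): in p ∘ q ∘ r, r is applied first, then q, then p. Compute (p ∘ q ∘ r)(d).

f

Chase d: r(d) = d; q(d) = f; p(f) = f. Hence (p ∘ q ∘ r)(d) = f.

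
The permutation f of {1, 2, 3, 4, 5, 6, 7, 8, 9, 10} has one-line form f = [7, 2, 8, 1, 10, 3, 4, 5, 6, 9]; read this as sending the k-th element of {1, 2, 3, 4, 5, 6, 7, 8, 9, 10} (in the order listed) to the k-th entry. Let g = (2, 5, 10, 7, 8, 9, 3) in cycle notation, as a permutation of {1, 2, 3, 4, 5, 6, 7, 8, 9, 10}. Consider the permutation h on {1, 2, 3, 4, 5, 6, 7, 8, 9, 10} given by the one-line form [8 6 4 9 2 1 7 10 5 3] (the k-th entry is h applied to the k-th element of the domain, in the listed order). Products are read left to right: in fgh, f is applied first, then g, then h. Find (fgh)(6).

6

Chase 6: f(6) = 3; g(3) = 2; h(2) = 6. Hence (fgh)(6) = 6.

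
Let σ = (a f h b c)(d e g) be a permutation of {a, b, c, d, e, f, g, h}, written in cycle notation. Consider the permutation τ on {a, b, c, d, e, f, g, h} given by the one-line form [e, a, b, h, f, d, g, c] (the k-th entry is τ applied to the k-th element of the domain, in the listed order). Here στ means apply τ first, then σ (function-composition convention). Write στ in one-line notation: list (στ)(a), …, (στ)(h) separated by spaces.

Chase each element through τ then σ: a → e → g; b → a → f; c → b → c; d → h → b; e → f → h; f → d → e; g → g → d; h → c → a.
So στ in one-line form is g f c b h e d a.

g f c b h e d a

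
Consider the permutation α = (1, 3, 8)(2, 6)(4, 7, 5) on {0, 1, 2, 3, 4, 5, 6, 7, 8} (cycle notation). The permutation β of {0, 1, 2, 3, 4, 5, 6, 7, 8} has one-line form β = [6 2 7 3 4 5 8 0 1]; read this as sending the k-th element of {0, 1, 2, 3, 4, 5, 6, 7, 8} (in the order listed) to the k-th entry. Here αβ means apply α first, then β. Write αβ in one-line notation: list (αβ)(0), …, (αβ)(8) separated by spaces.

6 3 8 1 0 4 7 5 2

(αβ)(x) = β(α(x)). Computing each image: β(α(0)) = β(0) = 6, β(α(1)) = β(3) = 3, β(α(2)) = β(6) = 8, β(α(3)) = β(8) = 1, β(α(4)) = β(7) = 0, β(α(5)) = β(4) = 4, β(α(6)) = β(2) = 7, β(α(7)) = β(5) = 5, β(α(8)) = β(1) = 2.
Hence αβ = [6 3 8 1 0 4 7 5 2].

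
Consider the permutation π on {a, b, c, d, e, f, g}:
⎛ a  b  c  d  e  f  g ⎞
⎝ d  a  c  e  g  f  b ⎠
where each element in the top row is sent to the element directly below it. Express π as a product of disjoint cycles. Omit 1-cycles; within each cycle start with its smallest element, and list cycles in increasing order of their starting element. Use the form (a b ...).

(a d e g b)

Iterating π from a gives a → d → e → g → b → a; that is the 5-cycle (a d e g b).
Continuing from each remaining unvisited element yields (a d e g b).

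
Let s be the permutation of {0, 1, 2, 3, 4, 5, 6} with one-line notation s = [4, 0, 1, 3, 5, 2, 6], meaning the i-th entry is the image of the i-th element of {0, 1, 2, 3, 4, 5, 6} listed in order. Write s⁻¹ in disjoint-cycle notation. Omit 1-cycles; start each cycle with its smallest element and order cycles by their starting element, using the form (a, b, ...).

(0, 1, 2, 5, 4)

First write s in disjoint cycles: (0, 4, 5, 2, 1).
Reversing each cycle (and rotating so the smallest element leads) gives s⁻¹ = (0, 1, 2, 5, 4).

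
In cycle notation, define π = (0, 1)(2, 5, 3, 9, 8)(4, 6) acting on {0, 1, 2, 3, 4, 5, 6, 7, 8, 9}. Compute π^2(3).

8

3 lies in the 5-cycle (2, 5, 3, 9, 8).
Stepping 2 places around the cycle: 3 → 9 → 8.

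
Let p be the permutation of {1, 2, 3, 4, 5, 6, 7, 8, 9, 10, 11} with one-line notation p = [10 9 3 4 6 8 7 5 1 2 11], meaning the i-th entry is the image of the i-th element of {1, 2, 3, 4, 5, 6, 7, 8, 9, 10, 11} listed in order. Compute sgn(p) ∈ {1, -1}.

-1

In disjoint-cycle form the cycle lengths are 4, 3, 1, 1, 1, 1.
A cycle is odd iff its length is even; p has 1 even-length cycle, so sgn(p) = (−1)^1 and p is odd.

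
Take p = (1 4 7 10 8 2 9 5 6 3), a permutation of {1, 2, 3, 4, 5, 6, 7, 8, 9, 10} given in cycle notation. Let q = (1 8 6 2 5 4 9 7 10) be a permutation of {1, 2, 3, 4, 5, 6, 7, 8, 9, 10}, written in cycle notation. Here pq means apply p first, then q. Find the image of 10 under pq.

(pq)(10) = q(p(10)). p(10) = 8, then q(8) = 6. So (pq)(10) = 6.

6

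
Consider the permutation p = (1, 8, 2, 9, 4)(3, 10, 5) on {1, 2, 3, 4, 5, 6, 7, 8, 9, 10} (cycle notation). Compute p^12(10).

10

10 lies in the 3-cycle (3, 10, 5).
Since the cycle has length 3, p^12 acts on it the same as p^0 (12 mod 3 = 0).
So p^12(10) = 10.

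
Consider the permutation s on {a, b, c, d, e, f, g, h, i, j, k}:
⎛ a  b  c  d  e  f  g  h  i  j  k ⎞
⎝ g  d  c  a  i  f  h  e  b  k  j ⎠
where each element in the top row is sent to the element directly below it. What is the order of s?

The disjoint-cycle form of s has cycle lengths 7, 2, 1, 1.
Since disjoint cycles commute, ord(s) = lcm(7, 2) = 14.

14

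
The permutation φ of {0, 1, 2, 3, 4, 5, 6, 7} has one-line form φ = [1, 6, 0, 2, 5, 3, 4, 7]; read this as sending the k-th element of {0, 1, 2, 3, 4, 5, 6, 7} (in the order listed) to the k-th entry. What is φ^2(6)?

5

Tracing 6 → 4 → … returns to 6 after 7 steps, so 6 lies in a 7-cycle (0 1 6 4 5 3 2).
Advancing 2 steps from 6: 6 → 4 → 5.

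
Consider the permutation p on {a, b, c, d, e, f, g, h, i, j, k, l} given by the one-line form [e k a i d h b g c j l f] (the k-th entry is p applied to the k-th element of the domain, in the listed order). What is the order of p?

Writing p as disjoint cycles, the cycle lengths are 6, 5, 1.
The order is lcm(6, 5) = 30.

30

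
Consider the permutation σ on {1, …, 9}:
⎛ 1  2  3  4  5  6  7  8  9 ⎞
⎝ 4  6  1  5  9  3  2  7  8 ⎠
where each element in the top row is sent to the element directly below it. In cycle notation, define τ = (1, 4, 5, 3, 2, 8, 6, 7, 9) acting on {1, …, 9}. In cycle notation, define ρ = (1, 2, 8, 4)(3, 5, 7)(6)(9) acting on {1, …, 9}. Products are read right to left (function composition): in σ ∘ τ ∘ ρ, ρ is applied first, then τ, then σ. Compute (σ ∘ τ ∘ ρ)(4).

5

Chase 4: ρ(4) = 1; τ(1) = 4; σ(4) = 5. Hence (σ ∘ τ ∘ ρ)(4) = 5.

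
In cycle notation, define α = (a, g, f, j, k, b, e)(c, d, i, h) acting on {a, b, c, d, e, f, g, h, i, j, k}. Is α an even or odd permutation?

The cycle lengths are 7, 4.
A cycle is odd iff its length is even; α has 1 even-length cycle, so sgn(α) = (−1)^1 and α is odd.

odd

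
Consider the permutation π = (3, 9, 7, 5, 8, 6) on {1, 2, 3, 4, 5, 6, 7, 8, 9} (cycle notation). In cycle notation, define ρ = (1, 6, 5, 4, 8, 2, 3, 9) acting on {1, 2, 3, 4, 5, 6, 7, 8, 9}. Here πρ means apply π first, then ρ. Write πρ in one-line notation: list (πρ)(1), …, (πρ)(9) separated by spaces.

6 3 1 8 2 9 4 5 7

For each element, apply π then ρ: 1 → 1 → 6; 2 → 2 → 3; 3 → 9 → 1; 4 → 4 → 8; 5 → 8 → 2; 6 → 3 → 9; 7 → 5 → 4; 8 → 6 → 5; 9 → 7 → 7.
Collecting the images, πρ = [6 3 1 8 2 9 4 5 7].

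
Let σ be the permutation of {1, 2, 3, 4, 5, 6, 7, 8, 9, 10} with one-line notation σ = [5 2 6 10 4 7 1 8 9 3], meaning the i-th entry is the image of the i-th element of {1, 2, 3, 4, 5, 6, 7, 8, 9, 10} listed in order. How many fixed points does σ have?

The fixed points (elements with σ(x) = x) are {2, 8, 9}, so there are 3.

3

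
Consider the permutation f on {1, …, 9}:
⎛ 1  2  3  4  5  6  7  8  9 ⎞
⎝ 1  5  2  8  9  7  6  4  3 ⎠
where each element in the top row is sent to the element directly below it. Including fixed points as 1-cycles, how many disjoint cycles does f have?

4

The cycle decomposition is (1)(2, 5, 9, 3)(4, 8)(6, 7), which has 4 cycles (counting 1-cycles).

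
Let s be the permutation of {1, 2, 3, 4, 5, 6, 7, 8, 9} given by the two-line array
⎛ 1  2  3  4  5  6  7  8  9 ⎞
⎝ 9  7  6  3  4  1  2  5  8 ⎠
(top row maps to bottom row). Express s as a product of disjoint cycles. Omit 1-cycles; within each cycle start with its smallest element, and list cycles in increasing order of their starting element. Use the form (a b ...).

Iterating s from 1 gives 1 → 9 → 8 → 5 → 4 → 3 → 6 → 1; that is the 7-cycle (1 9 8 5 4 3 6).
Continuing from each remaining unvisited element yields (1 9 8 5 4 3 6)(2 7).

(1 9 8 5 4 3 6)(2 7)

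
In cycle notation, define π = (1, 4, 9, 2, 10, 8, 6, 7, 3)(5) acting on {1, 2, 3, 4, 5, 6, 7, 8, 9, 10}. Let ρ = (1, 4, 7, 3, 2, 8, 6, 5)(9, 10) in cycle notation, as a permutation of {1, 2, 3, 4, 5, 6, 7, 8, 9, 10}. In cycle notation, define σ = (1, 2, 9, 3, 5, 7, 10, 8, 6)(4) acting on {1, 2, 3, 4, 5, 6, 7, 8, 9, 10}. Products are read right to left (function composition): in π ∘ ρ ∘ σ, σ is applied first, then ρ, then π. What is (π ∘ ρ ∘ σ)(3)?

4

Chase 3: σ(3) = 5; ρ(5) = 1; π(1) = 4. Hence (π ∘ ρ ∘ σ)(3) = 4.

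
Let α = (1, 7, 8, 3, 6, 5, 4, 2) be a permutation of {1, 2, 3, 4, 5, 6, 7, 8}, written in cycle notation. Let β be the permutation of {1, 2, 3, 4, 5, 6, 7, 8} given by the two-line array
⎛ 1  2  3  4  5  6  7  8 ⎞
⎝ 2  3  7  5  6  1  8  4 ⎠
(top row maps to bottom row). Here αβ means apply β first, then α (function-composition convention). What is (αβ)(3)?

8

β(3) = 7, then α(7) = 8; composing gives (αβ)(3) = 8.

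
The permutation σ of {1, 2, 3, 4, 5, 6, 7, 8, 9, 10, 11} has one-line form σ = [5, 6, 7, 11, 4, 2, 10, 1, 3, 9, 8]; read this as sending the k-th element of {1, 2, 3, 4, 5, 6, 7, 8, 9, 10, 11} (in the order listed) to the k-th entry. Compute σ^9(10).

Tracing 10 → 9 → … returns to 10 after 4 steps, so 10 lies in a 4-cycle (3 7 10 9).
On a 4-cycle, σ^4 is the identity, so σ^9 = σ^1 there (9 ≡ 1 mod 4).
Advancing 1 step from 10: 10 → 9.

9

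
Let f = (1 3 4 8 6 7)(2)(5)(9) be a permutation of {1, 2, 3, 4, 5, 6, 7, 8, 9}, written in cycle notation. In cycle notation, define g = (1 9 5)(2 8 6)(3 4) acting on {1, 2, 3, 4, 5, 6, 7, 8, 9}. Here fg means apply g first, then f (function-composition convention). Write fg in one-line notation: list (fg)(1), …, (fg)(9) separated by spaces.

(fg)(x) = f(g(x)). Computing each image: f(g(1)) = f(9) = 9, f(g(2)) = f(8) = 6, f(g(3)) = f(4) = 8, f(g(4)) = f(3) = 4, f(g(5)) = f(1) = 3, f(g(6)) = f(2) = 2, f(g(7)) = f(7) = 1, f(g(8)) = f(6) = 7, f(g(9)) = f(5) = 5.
Hence fg = [9 6 8 4 3 2 1 7 5].

9 6 8 4 3 2 1 7 5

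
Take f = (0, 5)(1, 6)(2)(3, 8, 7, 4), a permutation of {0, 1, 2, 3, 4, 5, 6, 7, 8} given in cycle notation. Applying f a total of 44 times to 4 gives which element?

4 lies in the 4-cycle (3, 8, 7, 4).
Since the cycle has length 4, f^44 acts on it the same as f^0 (44 mod 4 = 0).
So f^44(4) = 4.

4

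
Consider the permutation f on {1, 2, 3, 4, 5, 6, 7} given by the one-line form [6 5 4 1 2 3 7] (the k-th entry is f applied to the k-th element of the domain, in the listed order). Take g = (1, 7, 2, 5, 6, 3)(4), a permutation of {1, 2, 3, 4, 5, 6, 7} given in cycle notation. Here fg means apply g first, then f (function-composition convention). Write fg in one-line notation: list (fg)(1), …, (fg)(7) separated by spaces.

For each element, apply g then f: 1 → 7 → 7; 2 → 5 → 2; 3 → 1 → 6; 4 → 4 → 1; 5 → 6 → 3; 6 → 3 → 4; 7 → 2 → 5.
Collecting the images, fg = [7 2 6 1 3 4 5].

7 2 6 1 3 4 5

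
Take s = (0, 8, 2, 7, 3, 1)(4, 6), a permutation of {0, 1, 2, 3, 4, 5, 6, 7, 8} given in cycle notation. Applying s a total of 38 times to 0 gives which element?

0 lies in the 6-cycle (0, 8, 2, 7, 3, 1).
Powers repeat with period 6 on this cycle, and 38 mod 6 = 2, so s^38(0) = s^2(0).
Stepping 2 places around the cycle: 0 → 8 → 2.

2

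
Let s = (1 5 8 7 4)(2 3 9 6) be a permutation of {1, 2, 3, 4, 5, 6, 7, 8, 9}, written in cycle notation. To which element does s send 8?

7

8 appears in (1 5 8 7 4); the next entry (wrapping around) is 7.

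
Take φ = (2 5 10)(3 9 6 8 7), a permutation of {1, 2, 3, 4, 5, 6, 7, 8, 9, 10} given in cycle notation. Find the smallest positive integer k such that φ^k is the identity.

The disjoint cycles have lengths 5, 3, 1, 1.
The order of φ is the least common multiple of its cycle lengths: lcm(5, 3) = 15.

15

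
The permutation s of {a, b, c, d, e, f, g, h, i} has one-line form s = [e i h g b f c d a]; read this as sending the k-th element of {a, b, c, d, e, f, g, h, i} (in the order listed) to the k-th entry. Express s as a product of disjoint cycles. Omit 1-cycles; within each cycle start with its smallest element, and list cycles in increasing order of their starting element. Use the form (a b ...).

Iterating s from a gives a → e → b → i → a; that is the 4-cycle (a e b i).
Continuing from each remaining unvisited element yields (a e b i)(c h d g).

(a e b i)(c h d g)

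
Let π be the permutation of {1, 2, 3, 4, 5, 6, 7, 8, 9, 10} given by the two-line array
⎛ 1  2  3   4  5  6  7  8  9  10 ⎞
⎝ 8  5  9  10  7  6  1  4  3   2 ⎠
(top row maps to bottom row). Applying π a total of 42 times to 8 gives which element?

8

Tracing 8 → 4 → … returns to 8 after 7 steps, so 8 lies in a 7-cycle (1 8 4 10 2 5 7).
On a 7-cycle, π^7 is the identity, so π^42 = π^0 there (42 ≡ 0 mod 7).
So π^42(8) = 8.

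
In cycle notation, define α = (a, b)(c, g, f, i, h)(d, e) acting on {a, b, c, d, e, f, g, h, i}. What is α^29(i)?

i lies in the 5-cycle (c, g, f, i, h).
On a 5-cycle, α^5 is the identity, so α^29 = α^4 there (29 ≡ 4 mod 5).
Advancing 4 steps from i: i → h → c → g → f.

f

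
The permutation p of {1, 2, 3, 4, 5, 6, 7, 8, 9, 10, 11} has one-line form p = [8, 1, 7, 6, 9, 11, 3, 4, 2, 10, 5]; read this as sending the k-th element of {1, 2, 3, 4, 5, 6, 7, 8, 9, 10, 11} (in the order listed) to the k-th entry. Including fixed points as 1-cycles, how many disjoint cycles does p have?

3

The cycle decomposition is (1, 8, 4, 6, 11, 5, 9, 2)(3, 7)(10), which has 3 cycles (counting 1-cycles).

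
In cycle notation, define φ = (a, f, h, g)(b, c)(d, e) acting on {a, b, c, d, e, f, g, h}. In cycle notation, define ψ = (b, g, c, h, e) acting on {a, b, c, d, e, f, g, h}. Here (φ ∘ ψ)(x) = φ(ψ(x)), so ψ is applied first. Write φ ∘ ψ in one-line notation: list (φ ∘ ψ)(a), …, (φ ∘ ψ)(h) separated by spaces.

(φ ∘ ψ)(x) = φ(ψ(x)). Computing each image: φ(ψ(a)) = φ(a) = f, φ(ψ(b)) = φ(g) = a, φ(ψ(c)) = φ(h) = g, φ(ψ(d)) = φ(d) = e, φ(ψ(e)) = φ(b) = c, φ(ψ(f)) = φ(f) = h, φ(ψ(g)) = φ(c) = b, φ(ψ(h)) = φ(e) = d.
Hence φ ∘ ψ = [f a g e c h b d].

f a g e c h b d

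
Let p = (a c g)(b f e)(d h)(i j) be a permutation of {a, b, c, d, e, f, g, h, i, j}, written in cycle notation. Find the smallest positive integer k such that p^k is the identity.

6

The disjoint cycles have lengths 3, 3, 2, 2.
The order is lcm(3, 3, 2, 2) = 6.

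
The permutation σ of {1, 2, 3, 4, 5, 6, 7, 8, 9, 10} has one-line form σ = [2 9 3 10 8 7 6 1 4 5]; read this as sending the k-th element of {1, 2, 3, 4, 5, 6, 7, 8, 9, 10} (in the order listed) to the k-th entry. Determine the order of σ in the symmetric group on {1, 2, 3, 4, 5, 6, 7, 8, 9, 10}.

14

Decomposing into disjoint cycles gives cycle lengths 7, 2, 1.
The order is lcm(7, 2) = 14.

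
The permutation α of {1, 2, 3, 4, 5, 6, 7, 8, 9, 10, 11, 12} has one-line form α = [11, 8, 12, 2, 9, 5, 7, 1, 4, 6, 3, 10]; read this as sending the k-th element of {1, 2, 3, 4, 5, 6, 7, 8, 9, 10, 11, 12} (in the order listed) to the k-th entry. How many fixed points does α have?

1

The fixed points (elements with α(x) = x) are {7}, so there is 1.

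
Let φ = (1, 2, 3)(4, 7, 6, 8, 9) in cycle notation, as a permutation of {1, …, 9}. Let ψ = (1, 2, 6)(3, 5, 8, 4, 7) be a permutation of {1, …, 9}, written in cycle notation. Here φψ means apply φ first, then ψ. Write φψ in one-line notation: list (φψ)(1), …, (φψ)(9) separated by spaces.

6 5 2 3 8 4 1 9 7

Chase each element through φ then ψ: 1 → 2 → 6; 2 → 3 → 5; 3 → 1 → 2; 4 → 7 → 3; 5 → 5 → 8; 6 → 8 → 4; 7 → 6 → 1; 8 → 9 → 9; 9 → 4 → 7.
So φψ in one-line form is 6 5 2 3 8 4 1 9 7.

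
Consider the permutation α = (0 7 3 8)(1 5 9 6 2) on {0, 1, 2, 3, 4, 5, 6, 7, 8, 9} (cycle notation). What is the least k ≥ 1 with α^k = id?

20

The disjoint cycles have lengths 5, 4, 1.
Since disjoint cycles commute, ord(α) = lcm(5, 4) = 20.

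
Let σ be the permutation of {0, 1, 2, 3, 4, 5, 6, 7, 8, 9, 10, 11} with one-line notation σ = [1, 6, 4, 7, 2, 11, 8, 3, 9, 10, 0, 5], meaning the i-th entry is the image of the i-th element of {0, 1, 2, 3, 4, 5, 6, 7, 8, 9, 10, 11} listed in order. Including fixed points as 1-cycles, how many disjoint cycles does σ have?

The cycle decomposition is (0, 1, 6, 8, 9, 10)(2, 4)(3, 7)(5, 11), which has 4 cycles (counting 1-cycles).

4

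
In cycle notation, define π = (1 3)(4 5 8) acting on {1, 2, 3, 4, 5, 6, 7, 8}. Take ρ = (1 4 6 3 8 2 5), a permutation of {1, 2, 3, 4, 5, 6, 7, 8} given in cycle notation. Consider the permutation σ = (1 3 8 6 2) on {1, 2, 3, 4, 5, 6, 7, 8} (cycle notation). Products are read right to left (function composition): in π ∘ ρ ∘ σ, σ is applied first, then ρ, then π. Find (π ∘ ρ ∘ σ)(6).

8

Apply the permutations in order: σ(6) = 2, then ρ(2) = 5, then π(5) = 8. So (π ∘ ρ ∘ σ)(6) = 8.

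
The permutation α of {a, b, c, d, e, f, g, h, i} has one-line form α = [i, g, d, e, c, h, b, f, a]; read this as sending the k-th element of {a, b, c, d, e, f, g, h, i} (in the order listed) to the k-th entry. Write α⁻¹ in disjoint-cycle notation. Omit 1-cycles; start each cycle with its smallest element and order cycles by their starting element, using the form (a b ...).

(a i)(b g)(c e d)(f h)

First write α in disjoint cycles: (a i)(b g)(c d e)(f h).
The inverse reverses every cycle; in canonical form, α⁻¹ = (a i)(b g)(c e d)(f h).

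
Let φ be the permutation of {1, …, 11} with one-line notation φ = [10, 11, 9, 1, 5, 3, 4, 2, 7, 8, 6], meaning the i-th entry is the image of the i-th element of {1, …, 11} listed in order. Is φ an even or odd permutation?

odd

In disjoint-cycle form the cycle lengths are 10, 1.
A cycle is odd iff its length is even; φ has 1 even-length cycle, so sgn(φ) = (−1)^1 and φ is odd.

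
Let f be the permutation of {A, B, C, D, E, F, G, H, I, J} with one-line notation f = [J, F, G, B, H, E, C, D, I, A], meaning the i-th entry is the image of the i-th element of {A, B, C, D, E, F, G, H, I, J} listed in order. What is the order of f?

Decomposing into disjoint cycles gives cycle lengths 5, 2, 2, 1.
The order of f is the least common multiple of its cycle lengths: lcm(5, 2, 2) = 10.

10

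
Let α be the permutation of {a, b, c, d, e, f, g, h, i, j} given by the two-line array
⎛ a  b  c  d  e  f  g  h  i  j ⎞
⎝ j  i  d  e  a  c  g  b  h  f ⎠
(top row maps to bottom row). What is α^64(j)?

Tracing j → f → … returns to j after 6 steps, so j lies in a 6-cycle (a j f c d e).
Since the cycle has length 6, α^64 acts on it the same as α^4 (64 mod 6 = 4).
Stepping 4 places around the cycle: j → f → c → d → e.

e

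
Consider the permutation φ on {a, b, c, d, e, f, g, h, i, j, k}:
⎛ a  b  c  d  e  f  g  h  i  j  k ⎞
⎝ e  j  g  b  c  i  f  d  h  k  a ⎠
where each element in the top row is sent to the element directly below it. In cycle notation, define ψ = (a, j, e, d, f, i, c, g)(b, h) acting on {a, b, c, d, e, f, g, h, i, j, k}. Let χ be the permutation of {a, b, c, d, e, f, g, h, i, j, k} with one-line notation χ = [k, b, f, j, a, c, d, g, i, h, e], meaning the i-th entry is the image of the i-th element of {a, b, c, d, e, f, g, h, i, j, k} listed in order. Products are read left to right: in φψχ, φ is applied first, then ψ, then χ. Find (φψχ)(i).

b

Apply the permutations in order: φ(i) = h, then ψ(h) = b, then χ(b) = b. So (φψχ)(i) = b.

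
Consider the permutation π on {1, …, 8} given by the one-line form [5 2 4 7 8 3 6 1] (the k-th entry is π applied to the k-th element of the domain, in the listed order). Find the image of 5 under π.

8

5 is element number 5 of the domain, and entry number 5 of the one-line form is 8, so π(5) = 8.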